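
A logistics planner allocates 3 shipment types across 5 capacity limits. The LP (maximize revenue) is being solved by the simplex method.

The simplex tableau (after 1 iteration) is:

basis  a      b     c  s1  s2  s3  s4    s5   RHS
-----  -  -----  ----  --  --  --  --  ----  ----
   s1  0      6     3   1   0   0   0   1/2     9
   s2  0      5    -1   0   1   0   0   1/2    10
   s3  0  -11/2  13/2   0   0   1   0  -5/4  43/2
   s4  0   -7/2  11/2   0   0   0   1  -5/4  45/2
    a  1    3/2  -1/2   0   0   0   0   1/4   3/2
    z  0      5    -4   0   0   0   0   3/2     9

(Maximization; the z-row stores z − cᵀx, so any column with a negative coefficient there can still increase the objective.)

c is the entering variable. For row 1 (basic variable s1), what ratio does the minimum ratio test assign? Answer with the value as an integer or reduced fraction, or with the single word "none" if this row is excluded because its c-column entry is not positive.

Ratio = RHS / (c entry) = 9 / 3 = 3.

3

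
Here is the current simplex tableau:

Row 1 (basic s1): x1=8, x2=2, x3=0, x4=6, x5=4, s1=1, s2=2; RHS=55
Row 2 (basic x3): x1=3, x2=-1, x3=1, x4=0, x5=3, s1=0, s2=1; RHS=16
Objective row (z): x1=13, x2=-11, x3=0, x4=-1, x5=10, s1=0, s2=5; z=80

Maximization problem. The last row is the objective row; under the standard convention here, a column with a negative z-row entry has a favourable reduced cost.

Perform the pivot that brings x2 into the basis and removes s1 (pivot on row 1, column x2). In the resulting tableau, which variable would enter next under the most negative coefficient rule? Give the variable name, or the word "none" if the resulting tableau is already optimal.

Pivot element 2. New z-row = old z-row − (-11)·(row 1/2).
Updated z-row coefficients: x1: 57, x2: 0, x3: 0, x4: 32, x5: 32, s1: 11/2, s2: 16.
No coefficient is strictly negative; the tableau after this pivot is optimal.

none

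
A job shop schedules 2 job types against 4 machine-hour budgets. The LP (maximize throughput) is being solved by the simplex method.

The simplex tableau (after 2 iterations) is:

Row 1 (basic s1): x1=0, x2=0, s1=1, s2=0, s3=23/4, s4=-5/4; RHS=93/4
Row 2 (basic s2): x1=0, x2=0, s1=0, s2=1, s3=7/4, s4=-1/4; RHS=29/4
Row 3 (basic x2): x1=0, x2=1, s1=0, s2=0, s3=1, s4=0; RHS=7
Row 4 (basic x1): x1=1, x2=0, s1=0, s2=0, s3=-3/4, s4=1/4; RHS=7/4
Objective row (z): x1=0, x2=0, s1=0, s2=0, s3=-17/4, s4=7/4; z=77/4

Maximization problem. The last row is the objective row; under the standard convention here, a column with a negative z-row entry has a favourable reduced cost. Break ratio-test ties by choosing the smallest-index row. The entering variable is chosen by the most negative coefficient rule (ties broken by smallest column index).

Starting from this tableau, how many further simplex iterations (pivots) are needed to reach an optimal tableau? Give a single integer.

pivot: s3 in, s1 out → z = 838/23
No improving column remains; optimal.

1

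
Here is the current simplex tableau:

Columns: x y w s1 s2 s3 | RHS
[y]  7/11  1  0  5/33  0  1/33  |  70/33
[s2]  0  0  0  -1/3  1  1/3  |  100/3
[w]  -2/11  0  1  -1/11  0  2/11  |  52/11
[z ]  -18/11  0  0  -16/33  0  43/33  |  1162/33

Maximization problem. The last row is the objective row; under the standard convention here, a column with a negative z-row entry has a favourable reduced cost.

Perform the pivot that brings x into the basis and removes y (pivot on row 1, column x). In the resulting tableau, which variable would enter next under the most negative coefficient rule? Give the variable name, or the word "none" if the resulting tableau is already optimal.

Pivot element 7/11. New z-row = old z-row − (-18/11)·(row 1/(7/11)).
Updated z-row coefficients: x: 0, y: 18/7, w: 0, s1: -2/21, s2: 0, s3: 29/21.
The most negative is -2/21 in column s1, so s1 would enter next.

s1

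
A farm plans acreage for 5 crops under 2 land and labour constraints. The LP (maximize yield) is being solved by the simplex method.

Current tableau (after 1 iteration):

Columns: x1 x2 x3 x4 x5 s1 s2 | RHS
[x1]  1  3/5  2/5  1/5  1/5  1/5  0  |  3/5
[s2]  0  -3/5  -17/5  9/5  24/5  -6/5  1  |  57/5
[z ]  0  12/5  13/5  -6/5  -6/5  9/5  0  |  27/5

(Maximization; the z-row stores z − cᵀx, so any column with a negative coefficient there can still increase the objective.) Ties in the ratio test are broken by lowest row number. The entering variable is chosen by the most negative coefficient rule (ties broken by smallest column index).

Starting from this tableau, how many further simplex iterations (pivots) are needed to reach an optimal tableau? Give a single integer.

1

pivot: x4 in, x1 out → z = 9
No improving column remains; optimal.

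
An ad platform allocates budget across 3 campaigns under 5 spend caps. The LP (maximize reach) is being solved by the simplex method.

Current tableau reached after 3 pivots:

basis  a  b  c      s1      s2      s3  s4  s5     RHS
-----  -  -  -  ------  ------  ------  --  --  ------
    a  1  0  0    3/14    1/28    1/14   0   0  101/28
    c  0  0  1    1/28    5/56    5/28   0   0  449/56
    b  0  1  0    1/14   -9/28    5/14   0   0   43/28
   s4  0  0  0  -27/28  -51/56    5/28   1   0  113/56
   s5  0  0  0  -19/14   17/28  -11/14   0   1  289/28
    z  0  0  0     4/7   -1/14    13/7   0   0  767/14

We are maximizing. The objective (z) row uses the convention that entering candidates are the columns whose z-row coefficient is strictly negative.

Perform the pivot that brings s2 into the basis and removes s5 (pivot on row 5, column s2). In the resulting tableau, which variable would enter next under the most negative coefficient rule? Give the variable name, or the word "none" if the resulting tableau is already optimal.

none

Pivot element 17/28. New z-row = old z-row − (-1/14)·(row 5/(17/28)).
Updated z-row coefficients: a: 0, b: 0, c: 0, s1: 7/17, s2: 0, s3: 30/17, s4: 0, s5: 2/17.
No coefficient is strictly negative; the tableau after this pivot is optimal.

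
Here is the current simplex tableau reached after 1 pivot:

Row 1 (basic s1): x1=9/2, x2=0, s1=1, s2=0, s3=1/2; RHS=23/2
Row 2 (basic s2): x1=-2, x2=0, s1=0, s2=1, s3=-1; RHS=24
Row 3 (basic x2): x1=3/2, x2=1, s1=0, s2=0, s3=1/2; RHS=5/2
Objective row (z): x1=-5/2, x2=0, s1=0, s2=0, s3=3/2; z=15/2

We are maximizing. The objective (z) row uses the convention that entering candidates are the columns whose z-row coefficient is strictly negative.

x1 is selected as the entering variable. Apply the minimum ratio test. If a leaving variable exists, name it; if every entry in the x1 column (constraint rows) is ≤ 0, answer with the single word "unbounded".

x2

Ratios: row 1 (s1): (23/2)/(9/2) = 23/9; row 2 (s2): entry -2 ≤ 0, skip; row 3 (x2): (5/2)/(3/2) = 5/3.
Minimum ratio is in the x2 row, so x2 leaves.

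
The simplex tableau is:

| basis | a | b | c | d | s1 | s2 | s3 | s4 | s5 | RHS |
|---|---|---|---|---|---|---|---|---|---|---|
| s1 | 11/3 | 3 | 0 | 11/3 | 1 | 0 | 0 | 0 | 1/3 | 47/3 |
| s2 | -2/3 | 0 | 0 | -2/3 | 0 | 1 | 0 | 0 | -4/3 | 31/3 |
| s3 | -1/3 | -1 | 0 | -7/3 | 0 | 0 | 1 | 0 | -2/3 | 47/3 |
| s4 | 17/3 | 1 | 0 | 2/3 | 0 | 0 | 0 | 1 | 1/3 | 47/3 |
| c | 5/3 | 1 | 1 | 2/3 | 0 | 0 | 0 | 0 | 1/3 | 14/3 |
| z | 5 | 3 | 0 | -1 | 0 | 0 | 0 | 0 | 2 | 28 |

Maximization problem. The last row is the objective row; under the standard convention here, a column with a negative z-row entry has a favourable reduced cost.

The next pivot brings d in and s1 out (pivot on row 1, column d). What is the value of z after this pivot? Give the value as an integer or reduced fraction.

Minimum ratio for d: (47/3)/(11/3) = 47/11.
z changes by −(z-row coeff of d)·ratio = −(-1)·(47/11) = 47/11.
New z = 28 + (47/11) = 355/11.

355/11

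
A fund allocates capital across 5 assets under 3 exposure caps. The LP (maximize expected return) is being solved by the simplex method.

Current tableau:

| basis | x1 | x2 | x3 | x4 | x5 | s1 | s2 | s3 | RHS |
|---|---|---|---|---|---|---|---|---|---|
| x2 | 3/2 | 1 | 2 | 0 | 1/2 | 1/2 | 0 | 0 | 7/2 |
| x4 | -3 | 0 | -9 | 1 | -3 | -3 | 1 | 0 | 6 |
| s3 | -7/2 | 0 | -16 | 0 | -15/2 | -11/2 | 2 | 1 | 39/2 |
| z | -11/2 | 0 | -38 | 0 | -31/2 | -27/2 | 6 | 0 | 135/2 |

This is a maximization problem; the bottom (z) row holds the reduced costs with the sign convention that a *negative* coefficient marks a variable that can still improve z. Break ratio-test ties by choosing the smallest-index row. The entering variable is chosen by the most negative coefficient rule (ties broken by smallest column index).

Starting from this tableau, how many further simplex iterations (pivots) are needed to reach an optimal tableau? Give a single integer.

2

pivot: x3 in, x2 out → z = 134
pivot: x5 in, x3 out → z = 176
No improving column remains; optimal.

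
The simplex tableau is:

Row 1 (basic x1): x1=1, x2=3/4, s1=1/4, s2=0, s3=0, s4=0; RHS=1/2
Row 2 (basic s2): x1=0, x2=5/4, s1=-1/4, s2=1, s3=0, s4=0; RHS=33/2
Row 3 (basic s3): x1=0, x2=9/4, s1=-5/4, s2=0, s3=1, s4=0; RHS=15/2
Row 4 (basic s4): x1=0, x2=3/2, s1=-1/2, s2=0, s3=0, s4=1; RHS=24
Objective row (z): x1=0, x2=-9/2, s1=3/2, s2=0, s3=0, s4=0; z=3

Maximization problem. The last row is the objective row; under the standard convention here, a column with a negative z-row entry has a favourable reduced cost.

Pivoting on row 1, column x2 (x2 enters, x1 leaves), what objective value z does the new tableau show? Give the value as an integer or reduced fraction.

Minimum ratio for x2: (1/2)/(3/4) = 2/3.
z changes by −(z-row coeff of x2)·ratio = −(-9/2)·(2/3) = 3.
New z = 3 + 3 = 6.

6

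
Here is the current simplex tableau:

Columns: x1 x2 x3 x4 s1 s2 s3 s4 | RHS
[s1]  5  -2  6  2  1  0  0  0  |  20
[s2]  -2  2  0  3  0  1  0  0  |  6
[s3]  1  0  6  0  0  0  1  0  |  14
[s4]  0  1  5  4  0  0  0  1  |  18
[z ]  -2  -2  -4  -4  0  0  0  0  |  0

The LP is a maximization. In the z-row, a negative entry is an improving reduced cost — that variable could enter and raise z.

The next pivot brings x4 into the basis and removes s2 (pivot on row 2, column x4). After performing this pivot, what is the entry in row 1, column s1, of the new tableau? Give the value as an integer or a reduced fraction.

Pivot element is row 2, column x4: 3.
Normalize row 2: new (row 2, s1) = 0/3 = 0.
row 1 ← row 1 − 2·(new row 2): 1 − 2·0 = 1.

1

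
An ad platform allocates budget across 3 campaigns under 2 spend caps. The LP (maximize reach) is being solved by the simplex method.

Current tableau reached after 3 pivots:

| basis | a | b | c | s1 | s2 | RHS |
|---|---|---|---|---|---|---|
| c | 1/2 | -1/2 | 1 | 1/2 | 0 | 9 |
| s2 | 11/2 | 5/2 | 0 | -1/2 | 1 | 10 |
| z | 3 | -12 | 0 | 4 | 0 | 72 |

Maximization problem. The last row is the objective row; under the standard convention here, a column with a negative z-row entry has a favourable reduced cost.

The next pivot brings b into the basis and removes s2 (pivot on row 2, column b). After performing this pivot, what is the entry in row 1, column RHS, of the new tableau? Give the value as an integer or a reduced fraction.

11

Pivot element is row 2, column b: 5/2.
Normalize row 2: new (row 2, RHS) = 10/(5/2) = 4.
row 1 ← row 1 − (-1/2)·(new row 2): 9 − (-1/2)·4 = 11.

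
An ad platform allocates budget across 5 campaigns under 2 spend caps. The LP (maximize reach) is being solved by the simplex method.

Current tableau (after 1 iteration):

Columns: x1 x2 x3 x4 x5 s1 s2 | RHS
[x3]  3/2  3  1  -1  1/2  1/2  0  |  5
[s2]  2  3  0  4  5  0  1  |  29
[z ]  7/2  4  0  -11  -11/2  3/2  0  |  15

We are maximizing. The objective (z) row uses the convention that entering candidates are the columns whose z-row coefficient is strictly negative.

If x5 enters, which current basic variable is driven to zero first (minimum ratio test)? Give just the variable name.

s2

Ratios: row 1 (x3): 5/(1/2) = 10; row 2 (s2): 29/5 = 29/5.
Minimum ratio 29/5 is in the s2 row, so s2 leaves.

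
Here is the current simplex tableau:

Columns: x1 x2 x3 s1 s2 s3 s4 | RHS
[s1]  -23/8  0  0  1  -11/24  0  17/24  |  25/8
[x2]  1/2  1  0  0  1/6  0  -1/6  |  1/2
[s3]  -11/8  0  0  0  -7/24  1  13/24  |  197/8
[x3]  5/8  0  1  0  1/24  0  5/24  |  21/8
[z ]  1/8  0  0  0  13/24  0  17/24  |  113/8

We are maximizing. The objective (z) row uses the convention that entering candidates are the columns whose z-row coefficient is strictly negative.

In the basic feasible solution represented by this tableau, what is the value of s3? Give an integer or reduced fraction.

s3 is basic (row 3); its value is the RHS of that row: 197/8.

197/8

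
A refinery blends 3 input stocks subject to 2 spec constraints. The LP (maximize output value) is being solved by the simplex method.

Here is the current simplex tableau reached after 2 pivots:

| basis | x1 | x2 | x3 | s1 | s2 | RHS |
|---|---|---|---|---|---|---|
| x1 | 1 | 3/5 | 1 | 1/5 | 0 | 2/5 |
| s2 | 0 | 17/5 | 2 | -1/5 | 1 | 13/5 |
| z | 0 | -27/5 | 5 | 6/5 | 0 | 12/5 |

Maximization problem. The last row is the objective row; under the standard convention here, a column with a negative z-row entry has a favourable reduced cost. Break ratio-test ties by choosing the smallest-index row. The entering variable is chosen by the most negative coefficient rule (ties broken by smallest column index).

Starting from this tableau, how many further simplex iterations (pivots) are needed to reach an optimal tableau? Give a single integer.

1

pivot: x2 in, x1 out → z = 6
No improving column remains; optimal.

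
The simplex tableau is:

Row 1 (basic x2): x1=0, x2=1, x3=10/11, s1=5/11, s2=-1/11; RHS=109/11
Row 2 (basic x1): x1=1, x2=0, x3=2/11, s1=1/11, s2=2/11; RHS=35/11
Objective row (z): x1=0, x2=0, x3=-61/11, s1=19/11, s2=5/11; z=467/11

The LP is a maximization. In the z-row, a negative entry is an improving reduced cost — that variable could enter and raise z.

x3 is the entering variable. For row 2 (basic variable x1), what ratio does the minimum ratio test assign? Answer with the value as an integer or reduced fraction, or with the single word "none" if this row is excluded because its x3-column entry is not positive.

Ratio = RHS / (x3 entry) = (35/11) / (2/11) = 35/2.

35/2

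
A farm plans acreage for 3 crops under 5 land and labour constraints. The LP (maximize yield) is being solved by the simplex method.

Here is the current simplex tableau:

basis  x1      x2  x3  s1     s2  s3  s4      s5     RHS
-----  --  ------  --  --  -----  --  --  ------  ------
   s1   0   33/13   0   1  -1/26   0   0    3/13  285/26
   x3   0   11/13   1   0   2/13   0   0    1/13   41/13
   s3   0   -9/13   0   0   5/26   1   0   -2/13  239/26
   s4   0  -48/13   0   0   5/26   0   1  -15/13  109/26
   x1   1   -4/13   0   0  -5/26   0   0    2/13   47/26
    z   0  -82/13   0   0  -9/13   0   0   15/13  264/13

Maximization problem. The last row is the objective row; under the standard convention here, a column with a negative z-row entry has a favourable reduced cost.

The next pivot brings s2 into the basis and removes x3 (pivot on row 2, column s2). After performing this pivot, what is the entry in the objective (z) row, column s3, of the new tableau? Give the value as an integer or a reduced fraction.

Pivot element is row 2, column s2: 2/13.
Normalize row 2: new (row 2, s3) = 0/(2/13) = 0.
z-row ← z-row − (-9/13)·(new row 2): 0 − (-9/13)·0 = 0.

0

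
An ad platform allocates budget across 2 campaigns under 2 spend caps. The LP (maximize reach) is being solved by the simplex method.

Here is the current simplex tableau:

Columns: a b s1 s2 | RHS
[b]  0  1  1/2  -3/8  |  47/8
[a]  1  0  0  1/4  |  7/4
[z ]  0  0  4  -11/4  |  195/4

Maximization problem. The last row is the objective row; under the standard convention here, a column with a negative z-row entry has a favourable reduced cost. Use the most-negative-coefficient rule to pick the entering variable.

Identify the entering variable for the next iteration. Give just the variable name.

s2

Objective-row coefficients: a: 0, b: 0, s1: 4, s2: -11/4.
The most negative is -11/4 in column s2, so s2 enters.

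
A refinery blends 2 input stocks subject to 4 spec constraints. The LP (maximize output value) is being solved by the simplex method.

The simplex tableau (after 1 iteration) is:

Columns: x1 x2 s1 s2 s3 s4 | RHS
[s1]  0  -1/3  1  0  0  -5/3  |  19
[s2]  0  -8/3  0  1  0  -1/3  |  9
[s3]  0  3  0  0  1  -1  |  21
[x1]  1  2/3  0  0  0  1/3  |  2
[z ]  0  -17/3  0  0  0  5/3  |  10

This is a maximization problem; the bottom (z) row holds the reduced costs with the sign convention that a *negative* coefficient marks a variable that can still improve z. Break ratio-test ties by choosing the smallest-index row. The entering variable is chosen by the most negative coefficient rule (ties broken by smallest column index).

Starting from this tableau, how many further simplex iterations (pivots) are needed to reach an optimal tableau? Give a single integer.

1

pivot: x2 in, x1 out → z = 27
No improving column remains; optimal.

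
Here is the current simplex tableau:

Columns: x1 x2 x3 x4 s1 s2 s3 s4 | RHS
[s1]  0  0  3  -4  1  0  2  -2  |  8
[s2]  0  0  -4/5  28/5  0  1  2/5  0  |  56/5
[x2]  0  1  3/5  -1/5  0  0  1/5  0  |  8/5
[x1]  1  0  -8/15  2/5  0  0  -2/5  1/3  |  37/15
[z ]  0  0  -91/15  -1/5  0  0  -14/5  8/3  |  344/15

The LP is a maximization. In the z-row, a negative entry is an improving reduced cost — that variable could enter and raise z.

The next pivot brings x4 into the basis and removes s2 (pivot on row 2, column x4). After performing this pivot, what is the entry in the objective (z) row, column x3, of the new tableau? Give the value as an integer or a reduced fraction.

-128/21

Pivot element is row 2, column x4: 28/5.
Normalize row 2: new (row 2, x3) = (-4/5)/(28/5) = -1/7.
z-row ← z-row − (-1/5)·(new row 2): -91/15 − (-1/5)·(-1/7) = -128/21.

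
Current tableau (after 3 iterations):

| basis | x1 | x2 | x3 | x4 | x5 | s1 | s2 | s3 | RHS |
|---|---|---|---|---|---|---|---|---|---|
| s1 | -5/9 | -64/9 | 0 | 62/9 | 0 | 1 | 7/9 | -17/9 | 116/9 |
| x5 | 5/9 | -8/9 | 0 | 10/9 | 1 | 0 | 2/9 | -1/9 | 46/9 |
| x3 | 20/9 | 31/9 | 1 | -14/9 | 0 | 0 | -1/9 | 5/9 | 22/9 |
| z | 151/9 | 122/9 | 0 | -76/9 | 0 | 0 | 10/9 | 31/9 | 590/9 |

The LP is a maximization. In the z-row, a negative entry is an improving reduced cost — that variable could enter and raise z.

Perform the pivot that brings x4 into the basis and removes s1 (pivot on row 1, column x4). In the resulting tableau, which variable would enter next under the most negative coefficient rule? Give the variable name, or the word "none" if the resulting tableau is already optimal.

Pivot element 62/9. New z-row = old z-row − (-76/9)·(row 1/(62/9)).
Updated z-row coefficients: x1: 499/31, x2: 150/31, x3: 0, x4: 0, x5: 0, s1: 38/31, s2: 64/31, s3: 35/31.
No coefficient is strictly negative; the tableau after this pivot is optimal.

none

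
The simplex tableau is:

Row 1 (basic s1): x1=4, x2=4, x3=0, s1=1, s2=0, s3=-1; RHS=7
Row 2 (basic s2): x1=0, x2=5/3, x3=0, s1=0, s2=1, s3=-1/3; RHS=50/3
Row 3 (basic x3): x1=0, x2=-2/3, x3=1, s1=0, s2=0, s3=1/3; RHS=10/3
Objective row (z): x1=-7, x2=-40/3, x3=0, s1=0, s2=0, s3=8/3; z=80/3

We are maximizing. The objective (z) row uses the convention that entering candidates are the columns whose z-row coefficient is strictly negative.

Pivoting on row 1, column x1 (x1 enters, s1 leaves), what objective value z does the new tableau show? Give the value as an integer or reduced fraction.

Minimum ratio for x1: 7/4 = 7/4.
z changes by −(z-row coeff of x1)·ratio = −(-7)·(7/4) = 49/4.
New z = 80/3 + (49/4) = 467/12.

467/12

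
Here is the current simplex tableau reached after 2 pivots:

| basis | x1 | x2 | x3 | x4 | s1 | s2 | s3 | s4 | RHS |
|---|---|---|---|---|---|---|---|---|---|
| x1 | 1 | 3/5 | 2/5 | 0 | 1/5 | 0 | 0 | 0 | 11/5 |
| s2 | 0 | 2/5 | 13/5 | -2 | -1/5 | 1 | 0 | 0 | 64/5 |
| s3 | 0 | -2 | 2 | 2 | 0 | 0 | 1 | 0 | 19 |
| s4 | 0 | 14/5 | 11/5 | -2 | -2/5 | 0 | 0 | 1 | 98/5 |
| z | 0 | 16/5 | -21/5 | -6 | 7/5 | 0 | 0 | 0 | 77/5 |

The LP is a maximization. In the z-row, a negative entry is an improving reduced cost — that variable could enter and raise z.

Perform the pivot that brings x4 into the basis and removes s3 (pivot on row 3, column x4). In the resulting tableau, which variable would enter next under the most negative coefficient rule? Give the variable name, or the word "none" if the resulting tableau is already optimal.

Pivot element 2. New z-row = old z-row − (-6)·(row 3/2).
Updated z-row coefficients: x1: 0, x2: -14/5, x3: 9/5, x4: 0, s1: 7/5, s2: 0, s3: 3, s4: 0.
The most negative is -14/5 in column x2, so x2 would enter next.

x2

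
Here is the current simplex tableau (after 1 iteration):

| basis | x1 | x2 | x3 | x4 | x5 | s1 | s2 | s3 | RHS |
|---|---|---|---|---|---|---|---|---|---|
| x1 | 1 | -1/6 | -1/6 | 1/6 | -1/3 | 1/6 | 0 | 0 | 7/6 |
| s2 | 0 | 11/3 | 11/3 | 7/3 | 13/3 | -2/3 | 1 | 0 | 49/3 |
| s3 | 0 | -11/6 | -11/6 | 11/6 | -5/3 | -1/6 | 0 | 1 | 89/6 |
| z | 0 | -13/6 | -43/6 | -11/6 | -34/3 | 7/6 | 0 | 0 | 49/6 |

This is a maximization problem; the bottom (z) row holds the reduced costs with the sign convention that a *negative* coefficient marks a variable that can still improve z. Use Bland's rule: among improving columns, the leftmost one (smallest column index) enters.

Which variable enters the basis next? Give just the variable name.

x2

Objective-row coefficients: x1: 0, x2: -13/6, x3: -43/6, x4: -11/6, x5: -34/3, s1: 7/6, s2: 0, s3: 0.
Improving columns: x2, x3, x4, x5. Bland's rule picks the smallest column index → x2.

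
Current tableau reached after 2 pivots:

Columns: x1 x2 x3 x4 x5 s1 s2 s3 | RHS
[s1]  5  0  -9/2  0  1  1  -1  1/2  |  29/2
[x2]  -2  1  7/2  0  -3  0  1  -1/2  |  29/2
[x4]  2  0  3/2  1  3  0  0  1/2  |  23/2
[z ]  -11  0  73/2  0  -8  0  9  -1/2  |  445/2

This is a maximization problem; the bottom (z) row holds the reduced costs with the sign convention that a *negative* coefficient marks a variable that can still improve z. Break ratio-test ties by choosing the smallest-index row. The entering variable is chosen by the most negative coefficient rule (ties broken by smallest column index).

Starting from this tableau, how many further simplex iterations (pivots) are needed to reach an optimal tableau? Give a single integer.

2

pivot: x1 in, s1 out → z = 1272/5
pivot: x5 in, x4 out → z = 6945/26
No improving column remains; optimal.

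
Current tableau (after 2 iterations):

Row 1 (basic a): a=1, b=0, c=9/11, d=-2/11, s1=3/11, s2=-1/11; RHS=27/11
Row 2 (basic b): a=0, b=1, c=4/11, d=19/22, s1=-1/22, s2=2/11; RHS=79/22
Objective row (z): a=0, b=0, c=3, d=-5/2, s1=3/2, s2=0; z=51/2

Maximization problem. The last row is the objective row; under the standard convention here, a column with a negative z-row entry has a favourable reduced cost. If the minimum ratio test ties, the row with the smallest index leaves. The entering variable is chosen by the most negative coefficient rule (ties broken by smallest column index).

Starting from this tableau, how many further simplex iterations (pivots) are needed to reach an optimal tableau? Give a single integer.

1

pivot: d in, b out → z = 682/19
No improving column remains; optimal.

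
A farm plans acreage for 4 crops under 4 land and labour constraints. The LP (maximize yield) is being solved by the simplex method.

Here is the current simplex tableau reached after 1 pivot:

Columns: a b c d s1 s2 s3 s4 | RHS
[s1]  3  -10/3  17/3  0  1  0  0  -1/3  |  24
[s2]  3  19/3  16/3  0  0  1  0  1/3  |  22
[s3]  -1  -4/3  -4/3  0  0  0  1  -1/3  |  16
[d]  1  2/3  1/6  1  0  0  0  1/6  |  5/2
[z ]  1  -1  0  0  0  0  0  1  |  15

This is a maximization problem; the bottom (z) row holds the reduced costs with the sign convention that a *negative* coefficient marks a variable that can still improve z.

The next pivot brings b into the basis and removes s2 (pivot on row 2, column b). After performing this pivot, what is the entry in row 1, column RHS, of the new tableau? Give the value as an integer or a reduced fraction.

676/19

Pivot element is row 2, column b: 19/3.
Normalize row 2: new (row 2, RHS) = 22/(19/3) = 66/19.
row 1 ← row 1 − (-10/3)·(new row 2): 24 − (-10/3)·(66/19) = 676/19.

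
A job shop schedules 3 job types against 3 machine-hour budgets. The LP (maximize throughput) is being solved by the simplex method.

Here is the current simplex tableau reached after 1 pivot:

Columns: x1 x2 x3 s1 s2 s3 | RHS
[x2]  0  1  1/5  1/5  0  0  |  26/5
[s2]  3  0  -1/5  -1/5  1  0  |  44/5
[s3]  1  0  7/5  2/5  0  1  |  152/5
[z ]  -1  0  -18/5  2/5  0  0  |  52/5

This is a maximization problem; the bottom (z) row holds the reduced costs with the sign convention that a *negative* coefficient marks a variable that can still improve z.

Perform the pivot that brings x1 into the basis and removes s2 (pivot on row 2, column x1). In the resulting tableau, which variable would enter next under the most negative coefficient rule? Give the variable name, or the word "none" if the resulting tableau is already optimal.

x3

Pivot element 3. New z-row = old z-row − (-1)·(row 2/3).
Updated z-row coefficients: x1: 0, x2: 0, x3: -11/3, s1: 1/3, s2: 1/3, s3: 0.
The most negative is -11/3 in column x3, so x3 would enter next.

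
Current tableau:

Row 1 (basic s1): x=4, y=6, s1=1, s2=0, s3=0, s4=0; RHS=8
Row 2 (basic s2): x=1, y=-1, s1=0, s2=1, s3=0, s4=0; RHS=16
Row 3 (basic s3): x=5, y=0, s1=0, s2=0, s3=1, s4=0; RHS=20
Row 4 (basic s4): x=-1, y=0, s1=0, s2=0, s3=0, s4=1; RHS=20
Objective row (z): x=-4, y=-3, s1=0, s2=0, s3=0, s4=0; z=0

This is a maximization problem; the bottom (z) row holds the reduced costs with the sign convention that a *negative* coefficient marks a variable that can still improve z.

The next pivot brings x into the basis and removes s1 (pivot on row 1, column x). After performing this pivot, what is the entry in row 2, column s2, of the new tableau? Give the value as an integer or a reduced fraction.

Pivot element is row 1, column x: 4.
Normalize row 1: new (row 1, s2) = 0/4 = 0.
row 2 ← row 2 − 1·(new row 1): 1 − 1·0 = 1.

1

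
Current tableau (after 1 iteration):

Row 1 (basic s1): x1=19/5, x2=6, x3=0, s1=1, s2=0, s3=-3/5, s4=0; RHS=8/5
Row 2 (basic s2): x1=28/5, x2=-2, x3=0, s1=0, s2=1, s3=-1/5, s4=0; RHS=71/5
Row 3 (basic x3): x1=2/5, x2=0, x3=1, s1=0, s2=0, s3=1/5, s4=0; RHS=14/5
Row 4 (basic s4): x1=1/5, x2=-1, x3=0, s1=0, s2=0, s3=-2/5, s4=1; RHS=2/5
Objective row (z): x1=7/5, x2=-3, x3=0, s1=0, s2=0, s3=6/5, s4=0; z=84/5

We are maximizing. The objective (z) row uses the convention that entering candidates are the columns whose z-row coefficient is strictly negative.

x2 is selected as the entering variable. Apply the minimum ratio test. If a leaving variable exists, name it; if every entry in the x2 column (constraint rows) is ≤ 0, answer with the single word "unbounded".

Ratios: row 1 (s1): (8/5)/6 = 4/15; row 2 (s2): entry -2 ≤ 0, skip; row 3 (x3): entry 0 ≤ 0, skip; row 4 (s4): entry -1 ≤ 0, skip.
Minimum ratio is in the s1 row, so s1 leaves.

s1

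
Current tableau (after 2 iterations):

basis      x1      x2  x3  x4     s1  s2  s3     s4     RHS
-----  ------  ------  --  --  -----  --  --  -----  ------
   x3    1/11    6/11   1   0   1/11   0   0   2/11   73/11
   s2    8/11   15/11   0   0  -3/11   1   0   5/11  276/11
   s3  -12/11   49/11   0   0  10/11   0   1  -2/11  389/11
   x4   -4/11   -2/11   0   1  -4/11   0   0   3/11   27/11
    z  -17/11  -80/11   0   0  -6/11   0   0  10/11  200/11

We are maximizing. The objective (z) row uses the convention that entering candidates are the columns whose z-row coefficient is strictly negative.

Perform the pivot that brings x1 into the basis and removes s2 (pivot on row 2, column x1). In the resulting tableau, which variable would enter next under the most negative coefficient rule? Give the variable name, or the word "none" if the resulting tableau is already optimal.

x2

Pivot element 8/11. New z-row = old z-row − (-17/11)·(row 2/(8/11)).
Updated z-row coefficients: x1: 0, x2: -35/8, x3: 0, x4: 0, s1: -9/8, s2: 17/8, s3: 0, s4: 15/8.
The most negative is -35/8 in column x2, so x2 would enter next.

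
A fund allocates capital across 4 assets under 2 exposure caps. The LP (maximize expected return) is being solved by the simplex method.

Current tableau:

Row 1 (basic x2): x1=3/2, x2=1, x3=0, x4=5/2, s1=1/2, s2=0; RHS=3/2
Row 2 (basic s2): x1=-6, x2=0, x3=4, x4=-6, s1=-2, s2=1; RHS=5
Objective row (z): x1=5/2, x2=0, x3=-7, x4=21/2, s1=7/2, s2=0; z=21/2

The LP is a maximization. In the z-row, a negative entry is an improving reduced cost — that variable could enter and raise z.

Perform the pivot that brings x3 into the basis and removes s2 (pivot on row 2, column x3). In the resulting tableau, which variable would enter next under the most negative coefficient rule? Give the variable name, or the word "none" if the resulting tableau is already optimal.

x1

Pivot element 4. New z-row = old z-row − (-7)·(row 2/4).
Updated z-row coefficients: x1: -8, x2: 0, x3: 0, x4: 0, s1: 0, s2: 7/4.
The most negative is -8 in column x1, so x1 would enter next.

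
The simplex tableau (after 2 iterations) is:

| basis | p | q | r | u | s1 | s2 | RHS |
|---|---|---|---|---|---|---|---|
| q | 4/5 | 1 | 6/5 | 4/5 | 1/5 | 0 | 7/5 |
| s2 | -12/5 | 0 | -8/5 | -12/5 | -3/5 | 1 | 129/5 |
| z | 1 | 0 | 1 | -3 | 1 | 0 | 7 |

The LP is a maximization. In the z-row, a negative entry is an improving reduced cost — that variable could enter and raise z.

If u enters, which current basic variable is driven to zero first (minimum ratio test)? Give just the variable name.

q

Ratios: row 1 (q): (7/5)/(4/5) = 7/4; row 2 (s2): entry -12/5 ≤ 0, skip.
Minimum ratio 7/4 is in the q row, so q leaves.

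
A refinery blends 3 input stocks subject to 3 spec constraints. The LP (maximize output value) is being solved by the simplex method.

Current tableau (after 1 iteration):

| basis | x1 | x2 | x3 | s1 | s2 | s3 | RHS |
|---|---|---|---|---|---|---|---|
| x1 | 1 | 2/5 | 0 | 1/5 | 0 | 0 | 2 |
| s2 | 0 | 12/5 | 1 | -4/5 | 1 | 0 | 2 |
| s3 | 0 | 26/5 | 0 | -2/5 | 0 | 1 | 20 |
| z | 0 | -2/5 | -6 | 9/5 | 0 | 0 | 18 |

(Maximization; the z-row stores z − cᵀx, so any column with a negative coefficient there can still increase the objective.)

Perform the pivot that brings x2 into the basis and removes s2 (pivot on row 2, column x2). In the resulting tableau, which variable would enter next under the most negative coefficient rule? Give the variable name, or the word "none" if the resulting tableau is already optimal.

x3

Pivot element 12/5. New z-row = old z-row − (-2/5)·(row 2/(12/5)).
Updated z-row coefficients: x1: 0, x2: 0, x3: -35/6, s1: 5/3, s2: 1/6, s3: 0.
The most negative is -35/6 in column x3, so x3 would enter next.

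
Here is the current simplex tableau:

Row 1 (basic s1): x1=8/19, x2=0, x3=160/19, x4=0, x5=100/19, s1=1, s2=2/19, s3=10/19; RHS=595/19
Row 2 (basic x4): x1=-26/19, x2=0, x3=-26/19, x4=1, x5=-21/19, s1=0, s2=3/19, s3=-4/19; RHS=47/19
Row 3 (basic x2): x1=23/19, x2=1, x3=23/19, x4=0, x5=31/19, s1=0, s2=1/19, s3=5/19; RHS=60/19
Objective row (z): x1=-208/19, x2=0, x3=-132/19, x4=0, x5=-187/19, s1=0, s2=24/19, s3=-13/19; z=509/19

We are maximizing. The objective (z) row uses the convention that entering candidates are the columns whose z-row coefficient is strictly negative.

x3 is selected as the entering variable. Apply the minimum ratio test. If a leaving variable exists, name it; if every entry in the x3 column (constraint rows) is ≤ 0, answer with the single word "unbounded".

Ratios: row 1 (s1): (595/19)/(160/19) = 119/32; row 2 (x4): entry -26/19 ≤ 0, skip; row 3 (x2): (60/19)/(23/19) = 60/23.
Minimum ratio is in the x2 row, so x2 leaves.

x2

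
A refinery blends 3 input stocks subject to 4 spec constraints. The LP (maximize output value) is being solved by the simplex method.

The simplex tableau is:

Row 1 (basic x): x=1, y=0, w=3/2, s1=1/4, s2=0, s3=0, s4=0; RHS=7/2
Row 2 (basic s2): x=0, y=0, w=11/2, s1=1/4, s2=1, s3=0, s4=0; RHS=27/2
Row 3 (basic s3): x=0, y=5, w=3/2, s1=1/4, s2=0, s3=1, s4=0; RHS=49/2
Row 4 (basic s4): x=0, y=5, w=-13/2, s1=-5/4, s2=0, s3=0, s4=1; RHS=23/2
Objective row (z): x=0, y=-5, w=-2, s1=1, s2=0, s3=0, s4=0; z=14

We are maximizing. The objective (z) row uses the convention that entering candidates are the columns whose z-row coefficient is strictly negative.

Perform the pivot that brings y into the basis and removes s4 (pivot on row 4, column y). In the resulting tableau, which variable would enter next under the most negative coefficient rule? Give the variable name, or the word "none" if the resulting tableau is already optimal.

Pivot element 5. New z-row = old z-row − (-5)·(row 4/5).
Updated z-row coefficients: x: 0, y: 0, w: -17/2, s1: -1/4, s2: 0, s3: 0, s4: 1.
The most negative is -17/2 in column w, so w would enter next.

w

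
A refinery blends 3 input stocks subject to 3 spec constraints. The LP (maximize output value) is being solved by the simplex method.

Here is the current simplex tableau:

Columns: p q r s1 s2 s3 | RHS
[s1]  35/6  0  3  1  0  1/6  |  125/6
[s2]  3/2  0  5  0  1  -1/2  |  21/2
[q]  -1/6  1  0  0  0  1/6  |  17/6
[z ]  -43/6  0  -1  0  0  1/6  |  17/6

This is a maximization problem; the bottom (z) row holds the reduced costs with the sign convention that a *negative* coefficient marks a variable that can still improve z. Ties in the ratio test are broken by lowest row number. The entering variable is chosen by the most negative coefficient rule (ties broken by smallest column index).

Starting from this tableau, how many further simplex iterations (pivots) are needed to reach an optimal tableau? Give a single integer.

pivot: p in, s1 out → z = 199/7
No improving column remains; optimal.

1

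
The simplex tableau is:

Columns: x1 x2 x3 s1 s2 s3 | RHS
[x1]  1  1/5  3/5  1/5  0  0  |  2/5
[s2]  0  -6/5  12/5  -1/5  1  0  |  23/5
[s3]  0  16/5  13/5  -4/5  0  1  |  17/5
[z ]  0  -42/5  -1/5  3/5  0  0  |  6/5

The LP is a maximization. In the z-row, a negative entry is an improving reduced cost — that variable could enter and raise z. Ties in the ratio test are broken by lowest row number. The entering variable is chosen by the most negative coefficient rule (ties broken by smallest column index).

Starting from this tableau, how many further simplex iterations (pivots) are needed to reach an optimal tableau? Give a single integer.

2

pivot: x2 in, s3 out → z = 81/8
pivot: s1 in, x1 out → z = 45/4
No improving column remains; optimal.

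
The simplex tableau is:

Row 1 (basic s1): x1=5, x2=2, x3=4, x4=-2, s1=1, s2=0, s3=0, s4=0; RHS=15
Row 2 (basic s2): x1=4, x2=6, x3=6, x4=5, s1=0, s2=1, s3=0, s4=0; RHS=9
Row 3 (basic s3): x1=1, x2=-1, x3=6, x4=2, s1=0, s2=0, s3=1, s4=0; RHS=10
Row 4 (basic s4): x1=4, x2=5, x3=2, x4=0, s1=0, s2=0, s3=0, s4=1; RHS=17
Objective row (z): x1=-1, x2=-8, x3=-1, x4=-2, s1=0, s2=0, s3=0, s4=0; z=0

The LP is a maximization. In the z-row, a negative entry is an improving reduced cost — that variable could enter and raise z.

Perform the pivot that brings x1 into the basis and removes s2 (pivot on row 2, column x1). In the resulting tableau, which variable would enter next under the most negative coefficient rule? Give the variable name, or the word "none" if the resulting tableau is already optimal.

Pivot element 4. New z-row = old z-row − (-1)·(row 2/4).
Updated z-row coefficients: x1: 0, x2: -13/2, x3: 1/2, x4: -3/4, s1: 0, s2: 1/4, s3: 0, s4: 0.
The most negative is -13/2 in column x2, so x2 would enter next.

x2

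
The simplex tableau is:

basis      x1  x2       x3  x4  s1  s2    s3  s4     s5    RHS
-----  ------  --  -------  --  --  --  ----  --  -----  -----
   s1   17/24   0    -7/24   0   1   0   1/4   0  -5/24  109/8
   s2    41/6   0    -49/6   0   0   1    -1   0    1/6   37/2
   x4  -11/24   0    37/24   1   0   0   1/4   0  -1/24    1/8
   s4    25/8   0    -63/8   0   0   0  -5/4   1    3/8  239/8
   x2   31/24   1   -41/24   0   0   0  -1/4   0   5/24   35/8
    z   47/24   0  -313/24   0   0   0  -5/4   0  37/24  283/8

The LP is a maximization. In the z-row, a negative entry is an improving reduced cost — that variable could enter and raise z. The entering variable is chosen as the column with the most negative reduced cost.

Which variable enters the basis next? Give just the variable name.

Objective-row coefficients: x1: 47/24, x2: 0, x3: -313/24, x4: 0, s1: 0, s2: 0, s3: -5/4, s4: 0, s5: 37/24.
The most negative is -313/24 in column x3, so x3 enters.

x3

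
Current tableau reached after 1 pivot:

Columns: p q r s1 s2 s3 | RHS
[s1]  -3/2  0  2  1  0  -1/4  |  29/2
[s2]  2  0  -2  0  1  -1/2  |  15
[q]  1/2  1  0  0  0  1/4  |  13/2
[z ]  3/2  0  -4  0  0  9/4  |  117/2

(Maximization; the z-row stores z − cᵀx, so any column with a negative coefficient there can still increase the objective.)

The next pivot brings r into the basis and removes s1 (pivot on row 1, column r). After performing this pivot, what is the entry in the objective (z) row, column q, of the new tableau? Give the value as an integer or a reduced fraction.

Pivot element is row 1, column r: 2.
Normalize row 1: new (row 1, q) = 0/2 = 0.
z-row ← z-row − (-4)·(new row 1): 0 − (-4)·0 = 0.

0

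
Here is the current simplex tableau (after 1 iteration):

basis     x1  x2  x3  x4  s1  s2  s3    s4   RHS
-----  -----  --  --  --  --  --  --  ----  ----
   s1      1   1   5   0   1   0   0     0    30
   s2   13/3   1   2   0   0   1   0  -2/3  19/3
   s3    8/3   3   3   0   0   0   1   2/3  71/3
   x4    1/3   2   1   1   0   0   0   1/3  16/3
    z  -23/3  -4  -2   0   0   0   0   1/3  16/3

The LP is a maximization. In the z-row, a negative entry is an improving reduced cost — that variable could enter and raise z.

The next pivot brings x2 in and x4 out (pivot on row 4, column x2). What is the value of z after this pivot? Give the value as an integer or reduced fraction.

Minimum ratio for x2: (16/3)/2 = 8/3.
z changes by −(z-row coeff of x2)·ratio = −(-4)·(8/3) = 32/3.
New z = 16/3 + (32/3) = 16.

16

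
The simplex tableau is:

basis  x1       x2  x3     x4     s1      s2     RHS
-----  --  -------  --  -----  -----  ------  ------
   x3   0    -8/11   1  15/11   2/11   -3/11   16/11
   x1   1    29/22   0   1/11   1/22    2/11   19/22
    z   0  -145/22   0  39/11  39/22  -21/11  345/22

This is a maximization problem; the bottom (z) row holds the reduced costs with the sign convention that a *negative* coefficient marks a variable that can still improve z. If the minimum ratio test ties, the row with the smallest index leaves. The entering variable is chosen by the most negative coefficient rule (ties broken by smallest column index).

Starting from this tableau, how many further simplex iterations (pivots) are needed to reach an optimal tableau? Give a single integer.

pivot: x2 in, x1 out → z = 20
pivot: s2 in, x2 out → z = 99/4
No improving column remains; optimal.

2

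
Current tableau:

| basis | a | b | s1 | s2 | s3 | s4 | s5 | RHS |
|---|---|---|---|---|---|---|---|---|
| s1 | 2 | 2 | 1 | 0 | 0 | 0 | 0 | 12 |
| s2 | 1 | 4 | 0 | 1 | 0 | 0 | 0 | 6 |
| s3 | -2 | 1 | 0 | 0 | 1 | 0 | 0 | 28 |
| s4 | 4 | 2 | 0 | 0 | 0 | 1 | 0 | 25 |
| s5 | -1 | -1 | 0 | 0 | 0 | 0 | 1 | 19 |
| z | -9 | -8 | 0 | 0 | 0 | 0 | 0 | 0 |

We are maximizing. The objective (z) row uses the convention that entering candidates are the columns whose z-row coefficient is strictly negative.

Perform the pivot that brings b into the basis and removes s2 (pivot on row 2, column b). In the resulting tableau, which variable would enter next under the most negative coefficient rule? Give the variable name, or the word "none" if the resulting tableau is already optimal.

a

Pivot element 4. New z-row = old z-row − (-8)·(row 2/4).
Updated z-row coefficients: a: -7, b: 0, s1: 0, s2: 2, s3: 0, s4: 0, s5: 0.
The most negative is -7 in column a, so a would enter next.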